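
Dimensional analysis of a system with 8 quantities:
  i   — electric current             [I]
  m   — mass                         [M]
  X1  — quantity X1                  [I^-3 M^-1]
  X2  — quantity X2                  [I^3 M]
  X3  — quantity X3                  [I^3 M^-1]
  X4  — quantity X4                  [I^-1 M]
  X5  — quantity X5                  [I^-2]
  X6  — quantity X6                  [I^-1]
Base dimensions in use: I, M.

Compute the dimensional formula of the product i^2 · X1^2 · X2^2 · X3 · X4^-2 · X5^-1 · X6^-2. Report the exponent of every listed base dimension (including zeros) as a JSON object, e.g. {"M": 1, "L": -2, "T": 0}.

{"I": 11, "M": -3}

Exponent matrix [I,M] × [i,m,X1,X2,X3,X4,X5,X6]:
  I: [ 1  0 -3  3  3 -1 -2 -1]
  M: [ 0  1 -1  1 -1  1  0  0]
  [I]: (2)·1+(2)·-3+(2)·3+(1)·3+(-2)·-1+(-1)·-2+(-2)·-1 = 11
  [M]: (2)·0+(2)·-1+(2)·1+(1)·-1+(-2)·1+(-1)·0+(-2)·0 = -3
⇒ I^11 M^-3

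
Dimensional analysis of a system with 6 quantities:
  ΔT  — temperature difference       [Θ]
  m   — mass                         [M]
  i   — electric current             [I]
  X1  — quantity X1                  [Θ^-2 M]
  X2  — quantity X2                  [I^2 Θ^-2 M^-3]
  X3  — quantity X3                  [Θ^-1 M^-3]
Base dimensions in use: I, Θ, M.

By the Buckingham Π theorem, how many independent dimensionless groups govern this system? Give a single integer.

3

Exponent matrix [I,Θ,M] × [ΔT,m,i,X1,X2,X3]:
  I: [ 0  0  1  0  2  0]
  Θ: [ 1  0  0 -2 -2 -1]
  M: [ 0  1  0  1 -3 -3]
Echelon form has 3 nonzero rows (pivots: ΔT,m,i)
6 vars − rank 3 = 3 Π groups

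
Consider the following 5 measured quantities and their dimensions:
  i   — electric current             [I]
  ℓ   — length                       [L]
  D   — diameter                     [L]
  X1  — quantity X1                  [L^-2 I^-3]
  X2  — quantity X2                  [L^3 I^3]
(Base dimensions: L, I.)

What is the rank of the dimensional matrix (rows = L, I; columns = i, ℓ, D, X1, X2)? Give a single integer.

2

Write exponents as rows L,I / cols i,ℓ,D,X1,X2:
  L: [ 0  1  1 -2  3]
  I: [ 1  0  0 -3  3]
Row reduction gives pivot columns i,ℓ; rank = 2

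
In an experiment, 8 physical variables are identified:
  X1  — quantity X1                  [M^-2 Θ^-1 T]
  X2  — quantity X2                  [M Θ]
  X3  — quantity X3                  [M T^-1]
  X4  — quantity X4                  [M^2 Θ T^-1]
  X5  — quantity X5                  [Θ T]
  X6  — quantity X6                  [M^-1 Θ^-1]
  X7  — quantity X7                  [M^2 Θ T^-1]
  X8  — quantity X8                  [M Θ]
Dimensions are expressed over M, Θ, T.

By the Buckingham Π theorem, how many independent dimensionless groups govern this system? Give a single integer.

Dimensional matrix (M×Θ×T by X1×X2×X3×X4×X5×X6×X7×X8):
  M: [-2  1  1  2  0 -1  2  1]
  Θ: [-1  1  0  1  1 -1  1  1]
  T: [ 1  0 -1 -1  1  0 -1  0]
RREF → pivots at {X1,X2} ⇒ r = 2
8 vars − rank 2 = 6 Π groups

6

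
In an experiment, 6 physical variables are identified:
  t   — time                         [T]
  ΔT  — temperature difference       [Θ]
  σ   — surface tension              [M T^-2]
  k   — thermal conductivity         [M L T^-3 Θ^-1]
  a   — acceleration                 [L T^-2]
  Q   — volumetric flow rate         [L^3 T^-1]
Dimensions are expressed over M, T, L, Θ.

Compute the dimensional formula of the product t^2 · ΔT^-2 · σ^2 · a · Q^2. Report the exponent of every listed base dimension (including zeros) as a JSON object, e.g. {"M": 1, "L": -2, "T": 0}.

{"M": 2, "T": -6, "L": 7, "Θ": -2}

Dimensional matrix (M×T×L×Θ by t×ΔT×σ×k×a×Q):
  M: [ 0  0  1  1  0  0]
  T: [ 1  0 -2 -3 -2 -1]
  L: [ 0  0  0  1  1  3]
  Θ: [ 0  1  0 -1  0  0]
  [M]: (2)·0+(-2)·0+(2)·1+(1)·0+(2)·0 = 2
  [T]: (2)·1+(-2)·0+(2)·-2+(1)·-2+(2)·-1 = -6
  [L]: (2)·0+(-2)·0+(2)·0+(1)·1+(2)·3 = 7
  [Θ]: (2)·0+(-2)·1+(2)·0+(1)·0+(2)·0 = -2
⇒ M^2 T^-6 L^7 Θ^-2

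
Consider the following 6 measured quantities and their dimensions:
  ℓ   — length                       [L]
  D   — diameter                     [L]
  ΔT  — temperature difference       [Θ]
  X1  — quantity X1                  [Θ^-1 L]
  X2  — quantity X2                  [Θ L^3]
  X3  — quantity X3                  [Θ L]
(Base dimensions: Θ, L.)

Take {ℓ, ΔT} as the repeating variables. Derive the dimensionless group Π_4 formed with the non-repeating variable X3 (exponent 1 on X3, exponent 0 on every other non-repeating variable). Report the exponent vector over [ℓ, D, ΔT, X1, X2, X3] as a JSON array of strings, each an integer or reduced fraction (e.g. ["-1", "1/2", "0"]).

Dimensional matrix (Θ×L by ℓ×D×ΔT×X1×X2×X3):
  Θ: [ 0  0  1 -1  1  1]
  L: [ 1  1  0  1  3  1]
Echelon form has 2 nonzero rows (pivots: ℓ,ΔT)
Pivot set = {ℓ,ΔT}, free = {D,X1,X2,X3}
RREF:
  r0: [   1    1    0    1    3    1]
  r1: [   0    0    1   -1    1    1]
Fix exponent of X3 at 1, D at 0, X1 at 0, X2 at 0; solve each RREF row for its pivot's exponent:
  r0: exp(ℓ) + (1)·1 = 0 ⇒ exp(ℓ) = -1
  r1: exp(ΔT) + (1)·1 = 0 ⇒ exp(ΔT) = -1
Π_4 = ℓ^-1 · ΔT^-1 · X3

["-1", "0", "-1", "0", "0", "1"]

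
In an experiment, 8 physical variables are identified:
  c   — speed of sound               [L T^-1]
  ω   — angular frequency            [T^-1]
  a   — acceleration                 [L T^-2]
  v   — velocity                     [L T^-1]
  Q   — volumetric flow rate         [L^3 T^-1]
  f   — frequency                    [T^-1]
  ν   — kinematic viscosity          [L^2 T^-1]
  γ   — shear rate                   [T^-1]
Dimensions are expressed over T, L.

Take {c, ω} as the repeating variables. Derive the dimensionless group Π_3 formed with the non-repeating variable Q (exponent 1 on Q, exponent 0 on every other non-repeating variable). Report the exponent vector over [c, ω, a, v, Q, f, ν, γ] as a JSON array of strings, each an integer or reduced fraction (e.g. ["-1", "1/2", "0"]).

["-3", "2", "0", "0", "1", "0", "0", "0"]

Exponent matrix [T,L] × [c,ω,a,v,Q,f,ν,γ]:
  T: [-1 -1 -2 -1 -1 -1 -1 -1]
  L: [ 1  0  1  1  3  0  2  0]
RREF → pivots at {c,ω} ⇒ r = 2
Repeat: c,ω; free: a,v,Q,f,ν,γ
RREF:
  r0: [   1    0    1    1    3    0    2    0]
  r1: [   0    1    1    0   -2    1   -1    1]
Fix exponent of Q at 1, a at 0, v at 0, f at 0, ν at 0, γ at 0; solve each RREF row for its pivot's exponent:
  r0: exp(c) + (3)·1 = 0 ⇒ exp(c) = -3
  r1: exp(ω) + (-2)·1 = 0 ⇒ exp(ω) = 2
Π_3 = c^-3 · ω^2 · Q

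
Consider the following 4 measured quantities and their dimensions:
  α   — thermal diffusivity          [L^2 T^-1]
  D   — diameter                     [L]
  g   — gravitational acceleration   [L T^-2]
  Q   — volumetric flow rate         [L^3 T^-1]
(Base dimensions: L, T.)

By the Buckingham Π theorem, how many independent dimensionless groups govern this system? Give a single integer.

2

Exponent matrix [L,T] × [α,D,g,Q]:
  L: [ 2  1  1  3]
  T: [-1  0 -2 -1]
Echelon form has 2 nonzero rows (pivots: α,D)
4 vars − rank 2 = 2 Π groups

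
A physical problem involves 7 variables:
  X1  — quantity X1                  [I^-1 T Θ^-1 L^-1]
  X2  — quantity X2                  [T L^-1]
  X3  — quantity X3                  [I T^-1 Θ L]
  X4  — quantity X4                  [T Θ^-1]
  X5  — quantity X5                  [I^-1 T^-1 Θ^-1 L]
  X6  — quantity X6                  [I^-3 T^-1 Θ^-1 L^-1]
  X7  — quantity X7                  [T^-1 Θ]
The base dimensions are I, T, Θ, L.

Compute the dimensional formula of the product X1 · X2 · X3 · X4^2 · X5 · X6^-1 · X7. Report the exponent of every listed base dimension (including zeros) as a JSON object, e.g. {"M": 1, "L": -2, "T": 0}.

{"I": 2, "T": 2, "Θ": -1, "L": 1}

Exponent matrix [I,T,Θ,L] × [X1,X2,X3,X4,X5,X6,X7]:
  I: [-1  0  1  0 -1 -3  0]
  T: [ 1  1 -1  1 -1 -1 -1]
  Θ: [-1  0  1 -1 -1 -1  1]
  L: [-1 -1  1  0  1 -1  0]
  [I]: (1)·-1+(1)·0+(1)·1+(2)·0+(1)·-1+(-1)·-3+(1)·0 = 2
  [T]: (1)·1+(1)·1+(1)·-1+(2)·1+(1)·-1+(-1)·-1+(1)·-1 = 2
  [Θ]: (1)·-1+(1)·0+(1)·1+(2)·-1+(1)·-1+(-1)·-1+(1)·1 = -1
  [L]: (1)·-1+(1)·-1+(1)·1+(2)·0+(1)·1+(-1)·-1+(1)·0 = 1
⇒ I^2 T^2 Θ^-1 L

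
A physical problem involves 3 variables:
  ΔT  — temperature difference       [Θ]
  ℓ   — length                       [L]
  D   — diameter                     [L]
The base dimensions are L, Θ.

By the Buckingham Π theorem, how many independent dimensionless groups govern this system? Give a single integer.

Exponent matrix [L,Θ] × [ΔT,ℓ,D]:
  L: [ 0  1  1]
  Θ: [ 1  0  0]
Echelon form has 2 nonzero rows (pivots: ΔT,ℓ)
3 vars − rank 2 = 1 Π group

1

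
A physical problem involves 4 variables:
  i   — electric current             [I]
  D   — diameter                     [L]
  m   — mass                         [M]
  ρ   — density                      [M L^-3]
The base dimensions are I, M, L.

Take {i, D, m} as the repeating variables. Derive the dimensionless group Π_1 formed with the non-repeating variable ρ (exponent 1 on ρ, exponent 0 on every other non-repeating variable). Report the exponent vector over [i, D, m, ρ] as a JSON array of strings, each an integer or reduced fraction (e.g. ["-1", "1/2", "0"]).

["0", "3", "-1", "1"]

Exponent matrix [I,M,L] × [i,D,m,ρ]:
  I: [ 1  0  0  0]
  M: [ 0  0  1  1]
  L: [ 0  1  0 -3]
Echelon form has 3 nonzero rows (pivots: i,D,m)
Repeat: i,D,m; free: ρ
RREF:
  r0: [   1    0    0    0]
  r1: [   0    1    0   -3]
  r2: [   0    0    1    1]
Fix exponent of ρ at 1; solve each RREF row for its pivot's exponent:
  r0: exp(i) + (0)·1 = 0 ⇒ exp(i) = 0
  r1: exp(D) + (-3)·1 = 0 ⇒ exp(D) = 3
  r2: exp(m) + (1)·1 = 0 ⇒ exp(m) = -1
Π_1 = D^3 · m^-1 · ρ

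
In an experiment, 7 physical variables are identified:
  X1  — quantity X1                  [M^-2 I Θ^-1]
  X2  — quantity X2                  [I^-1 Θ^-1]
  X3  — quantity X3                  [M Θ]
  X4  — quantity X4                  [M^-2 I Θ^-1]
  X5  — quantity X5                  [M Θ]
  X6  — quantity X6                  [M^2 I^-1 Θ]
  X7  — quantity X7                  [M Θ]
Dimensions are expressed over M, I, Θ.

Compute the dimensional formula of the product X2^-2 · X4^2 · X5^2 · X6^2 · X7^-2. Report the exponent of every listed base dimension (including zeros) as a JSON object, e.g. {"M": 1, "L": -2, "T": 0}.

{"M": 0, "I": 2, "Θ": 2}

Dimensional matrix (M×I×Θ by X1×X2×X3×X4×X5×X6×X7):
  M: [-2  0  1 -2  1  2  1]
  I: [ 1 -1  0  1  0 -1  0]
  Θ: [-1 -1  1 -1  1  1  1]
  [M]: (-2)·0+(2)·-2+(2)·1+(2)·2+(-2)·1 = 0
  [I]: (-2)·-1+(2)·1+(2)·0+(2)·-1+(-2)·0 = 2
  [Θ]: (-2)·-1+(2)·-1+(2)·1+(2)·1+(-2)·1 = 2
⇒ I^2 Θ^2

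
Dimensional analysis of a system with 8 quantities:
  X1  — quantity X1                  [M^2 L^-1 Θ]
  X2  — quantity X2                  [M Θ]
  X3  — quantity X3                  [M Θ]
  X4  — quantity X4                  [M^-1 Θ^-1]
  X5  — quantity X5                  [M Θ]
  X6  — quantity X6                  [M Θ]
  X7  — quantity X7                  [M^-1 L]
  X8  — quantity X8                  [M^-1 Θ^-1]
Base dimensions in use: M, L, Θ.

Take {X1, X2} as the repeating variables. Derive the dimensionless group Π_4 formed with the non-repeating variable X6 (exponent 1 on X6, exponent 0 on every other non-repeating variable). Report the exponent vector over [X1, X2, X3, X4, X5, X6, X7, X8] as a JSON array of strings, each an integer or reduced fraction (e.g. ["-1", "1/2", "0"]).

Write exponents as rows M,L,Θ / cols X1,X2,X3,X4,X5,X6,X7,X8:
  M: [ 2  1  1 -1  1  1 -1 -1]
  L: [-1  0  0  0  0  0  1  0]
  Θ: [ 1  1  1 -1  1  1  0 -1]
Row reduction gives pivot columns X1,X2; rank = 2
Repeat: X1,X2; free: X3,X4,X5,X6,X7,X8
RREF:
  r0: [   1    0    0    0    0    0   -1    0]
  r1: [   0    1    1   -1    1    1    1   -1]
  r2: [   0    0    0    0    0    0    0    0]
Fix exponent of X6 at 1, X3 at 0, X4 at 0, X5 at 0, X7 at 0, X8 at 0; solve each RREF row for its pivot's exponent:
  r0: exp(X1) + (0)·1 = 0 ⇒ exp(X1) = 0
  r1: exp(X2) + (1)·1 = 0 ⇒ exp(X2) = -1
Π_4 = X2^-1 · X6

["0", "-1", "0", "0", "0", "1", "0", "0"]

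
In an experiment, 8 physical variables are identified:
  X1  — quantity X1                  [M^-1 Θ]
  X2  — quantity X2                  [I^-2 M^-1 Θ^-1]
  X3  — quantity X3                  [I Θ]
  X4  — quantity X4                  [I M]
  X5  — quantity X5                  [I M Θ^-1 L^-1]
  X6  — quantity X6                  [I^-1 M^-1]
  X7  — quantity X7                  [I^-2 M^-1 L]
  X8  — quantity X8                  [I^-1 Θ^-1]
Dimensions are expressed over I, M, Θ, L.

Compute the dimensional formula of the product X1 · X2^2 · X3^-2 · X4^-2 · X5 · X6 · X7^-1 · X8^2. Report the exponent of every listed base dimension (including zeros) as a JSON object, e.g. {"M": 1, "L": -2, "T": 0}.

Exponent matrix [I,M,Θ,L] × [X1,X2,X3,X4,X5,X6,X7,X8]:
  I: [ 0 -2  1  1  1 -1 -2 -1]
  M: [-1 -1  0  1  1 -1 -1  0]
  Θ: [ 1 -1  1  0 -1  0  0 -1]
  L: [ 0  0  0  0 -1  0  1  0]
  [I]: (1)·0+(2)·-2+(-2)·1+(-2)·1+(1)·1+(1)·-1+(-1)·-2+(2)·-1 = -8
  [M]: (1)·-1+(2)·-1+(-2)·0+(-2)·1+(1)·1+(1)·-1+(-1)·-1+(2)·0 = -4
  [Θ]: (1)·1+(2)·-1+(-2)·1+(-2)·0+(1)·-1+(1)·0+(-1)·0+(2)·-1 = -6
  [L]: (1)·0+(2)·0+(-2)·0+(-2)·0+(1)·-1+(1)·0+(-1)·1+(2)·0 = -2
⇒ I^-8 M^-4 Θ^-6 L^-2

{"I": -8, "M": -4, "Θ": -6, "L": -2}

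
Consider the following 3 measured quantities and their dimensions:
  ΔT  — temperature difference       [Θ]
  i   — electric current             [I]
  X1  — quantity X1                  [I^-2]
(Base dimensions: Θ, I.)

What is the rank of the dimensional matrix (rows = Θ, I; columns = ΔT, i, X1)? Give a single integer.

Dimensional matrix (Θ×I by ΔT×i×X1):
  Θ: [ 1  0  0]
  I: [ 0  1 -2]
Row reduction gives pivot columns ΔT,i; rank = 2

2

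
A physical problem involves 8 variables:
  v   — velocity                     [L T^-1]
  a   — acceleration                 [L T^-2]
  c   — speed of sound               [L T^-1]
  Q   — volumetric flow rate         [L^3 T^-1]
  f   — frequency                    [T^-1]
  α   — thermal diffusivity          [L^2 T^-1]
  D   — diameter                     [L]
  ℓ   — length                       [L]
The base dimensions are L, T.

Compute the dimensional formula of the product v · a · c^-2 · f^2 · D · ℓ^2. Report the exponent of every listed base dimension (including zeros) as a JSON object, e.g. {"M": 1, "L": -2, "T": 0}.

{"L": 3, "T": -3}

Dimensional matrix (L×T by v×a×c×Q×f×α×D×ℓ):
  L: [ 1  1  1  3  0  2  1  1]
  T: [-1 -2 -1 -1 -1 -1  0  0]
  [L]: (1)·1+(1)·1+(-2)·1+(2)·0+(1)·1+(2)·1 = 3
  [T]: (1)·-1+(1)·-2+(-2)·-1+(2)·-1+(1)·0+(2)·0 = -3
⇒ L^3 T^-3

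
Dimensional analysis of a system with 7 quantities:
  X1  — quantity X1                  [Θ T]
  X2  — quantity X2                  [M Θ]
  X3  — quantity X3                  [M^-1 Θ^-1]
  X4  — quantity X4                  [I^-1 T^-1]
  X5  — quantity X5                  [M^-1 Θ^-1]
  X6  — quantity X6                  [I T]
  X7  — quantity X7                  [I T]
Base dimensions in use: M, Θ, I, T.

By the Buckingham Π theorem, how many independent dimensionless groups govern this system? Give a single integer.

4

Dimensional matrix (M×Θ×I×T by X1×X2×X3×X4×X5×X6×X7):
  M: [ 0  1 -1  0 -1  0  0]
  Θ: [ 1  1 -1  0 -1  0  0]
  I: [ 0  0  0 -1  0  1  1]
  T: [ 1  0  0 -1  0  1  1]
RREF → pivots at {X1,X2,X4} ⇒ r = 3
n=7, r=3 ⇒ 4 dimensionless groups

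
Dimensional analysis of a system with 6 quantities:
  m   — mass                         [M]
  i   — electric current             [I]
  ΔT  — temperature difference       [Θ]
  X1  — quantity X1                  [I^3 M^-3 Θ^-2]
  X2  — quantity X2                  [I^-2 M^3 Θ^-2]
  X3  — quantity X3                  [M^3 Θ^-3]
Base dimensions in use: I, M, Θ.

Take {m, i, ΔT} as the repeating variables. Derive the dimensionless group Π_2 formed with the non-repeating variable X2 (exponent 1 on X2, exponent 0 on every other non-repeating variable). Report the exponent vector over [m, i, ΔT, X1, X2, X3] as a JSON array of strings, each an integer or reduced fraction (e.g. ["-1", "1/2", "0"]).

["-3", "2", "2", "0", "1", "0"]

Exponent matrix [I,M,Θ] × [m,i,ΔT,X1,X2,X3]:
  I: [ 0  1  0  3 -2  0]
  M: [ 1  0  0 -3  3  3]
  Θ: [ 0  0  1 -2 -2 -3]
Echelon form has 3 nonzero rows (pivots: m,i,ΔT)
Repeat: m,i,ΔT; free: X1,X2,X3
RREF:
  r0: [   1    0    0   -3    3    3]
  r1: [   0    1    0    3   -2    0]
  r2: [   0    0    1   -2   -2   -3]
Fix exponent of X2 at 1, X1 at 0, X3 at 0; solve each RREF row for its pivot's exponent:
  r0: exp(m) + (3)·1 = 0 ⇒ exp(m) = -3
  r1: exp(i) + (-2)·1 = 0 ⇒ exp(i) = 2
  r2: exp(ΔT) + (-2)·1 = 0 ⇒ exp(ΔT) = 2
Π_2 = m^-3 · i^2 · ΔT^2 · X2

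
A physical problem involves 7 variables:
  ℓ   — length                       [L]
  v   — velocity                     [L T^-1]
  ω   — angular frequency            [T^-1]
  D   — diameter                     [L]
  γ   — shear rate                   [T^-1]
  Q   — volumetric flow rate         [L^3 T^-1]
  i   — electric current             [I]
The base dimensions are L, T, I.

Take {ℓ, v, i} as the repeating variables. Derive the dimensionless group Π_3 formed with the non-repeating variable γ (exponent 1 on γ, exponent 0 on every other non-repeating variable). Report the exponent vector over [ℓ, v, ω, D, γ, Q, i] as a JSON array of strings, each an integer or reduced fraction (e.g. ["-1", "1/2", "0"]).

["1", "-1", "0", "0", "1", "0", "0"]

Write exponents as rows L,T,I / cols ℓ,v,ω,D,γ,Q,i:
  L: [ 1  1  0  1  0  3  0]
  T: [ 0 -1 -1  0 -1 -1  0]
  I: [ 0  0  0  0  0  0  1]
Echelon form has 3 nonzero rows (pivots: ℓ,v,i)
Repeat: ℓ,v,i; free: ω,D,γ,Q
RREF:
  r0: [   1    0   -1    1   -1    2    0]
  r1: [   0    1    1    0    1    1    0]
  r2: [   0    0    0    0    0    0    1]
Fix exponent of γ at 1, ω at 0, D at 0, Q at 0; solve each RREF row for its pivot's exponent:
  r0: exp(ℓ) + (-1)·1 = 0 ⇒ exp(ℓ) = 1
  r1: exp(v) + (1)·1 = 0 ⇒ exp(v) = -1
  r2: exp(i) + (0)·1 = 0 ⇒ exp(i) = 0
Π_3 = ℓ · v^-1 · γ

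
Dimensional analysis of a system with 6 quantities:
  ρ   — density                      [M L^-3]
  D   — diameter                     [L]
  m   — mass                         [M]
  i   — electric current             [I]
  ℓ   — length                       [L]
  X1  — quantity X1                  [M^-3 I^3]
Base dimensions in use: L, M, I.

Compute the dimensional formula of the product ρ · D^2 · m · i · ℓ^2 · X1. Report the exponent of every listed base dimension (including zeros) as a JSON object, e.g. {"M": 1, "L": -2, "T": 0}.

Exponent matrix [L,M,I] × [ρ,D,m,i,ℓ,X1]:
  L: [-3  1  0  0  1  0]
  M: [ 1  0  1  0  0 -3]
  I: [ 0  0  0  1  0  3]
  [L]: (1)·-3+(2)·1+(1)·0+(1)·0+(2)·1+(1)·0 = 1
  [M]: (1)·1+(2)·0+(1)·1+(1)·0+(2)·0+(1)·-3 = -1
  [I]: (1)·0+(2)·0+(1)·0+(1)·1+(2)·0+(1)·3 = 4
⇒ L M^-1 I^4

{"L": 1, "M": -1, "I": 4}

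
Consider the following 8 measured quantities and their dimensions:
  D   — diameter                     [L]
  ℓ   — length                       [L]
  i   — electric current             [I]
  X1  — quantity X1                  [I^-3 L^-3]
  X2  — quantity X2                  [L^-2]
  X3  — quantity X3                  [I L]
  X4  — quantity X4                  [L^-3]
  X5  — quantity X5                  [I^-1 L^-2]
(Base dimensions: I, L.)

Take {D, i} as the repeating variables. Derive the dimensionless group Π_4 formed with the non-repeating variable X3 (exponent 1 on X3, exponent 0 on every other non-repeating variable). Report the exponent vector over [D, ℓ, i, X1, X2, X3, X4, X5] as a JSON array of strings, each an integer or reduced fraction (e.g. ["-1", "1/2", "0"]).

["-1", "0", "-1", "0", "0", "1", "0", "0"]

Dimensional matrix (I×L by D×ℓ×i×X1×X2×X3×X4×X5):
  I: [ 0  0  1 -3  0  1  0 -1]
  L: [ 1  1  0 -3 -2  1 -3 -2]
Row reduction gives pivot columns D,i; rank = 2
Pivot set = {D,i}, free = {ℓ,X1,X2,X3,X4,X5}
RREF:
  r0: [   1    1    0   -3   -2    1   -3   -2]
  r1: [   0    0    1   -3    0    1    0   -1]
Fix exponent of X3 at 1, ℓ at 0, X1 at 0, X2 at 0, X4 at 0, X5 at 0; solve each RREF row for its pivot's exponent:
  r0: exp(D) + (1)·1 = 0 ⇒ exp(D) = -1
  r1: exp(i) + (1)·1 = 0 ⇒ exp(i) = -1
Π_4 = D^-1 · i^-1 · X3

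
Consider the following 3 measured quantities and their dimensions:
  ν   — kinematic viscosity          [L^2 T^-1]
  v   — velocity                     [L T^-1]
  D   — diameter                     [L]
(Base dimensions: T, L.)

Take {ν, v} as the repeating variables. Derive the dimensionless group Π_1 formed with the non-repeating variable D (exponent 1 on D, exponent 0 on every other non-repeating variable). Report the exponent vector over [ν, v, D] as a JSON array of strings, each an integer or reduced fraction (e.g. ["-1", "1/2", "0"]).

Write exponents as rows T,L / cols ν,v,D:
  T: [-1 -1  0]
  L: [ 2  1  1]
Row reduction gives pivot columns ν,v; rank = 2
Pivot set = {ν,v}, free = {D}
RREF:
  r0: [   1    0    1]
  r1: [   0    1   -1]
Fix exponent of D at 1; solve each RREF row for its pivot's exponent:
  r0: exp(ν) + (1)·1 = 0 ⇒ exp(ν) = -1
  r1: exp(v) + (-1)·1 = 0 ⇒ exp(v) = 1
Π_1 = ν^-1 · v · D

["-1", "1", "1"]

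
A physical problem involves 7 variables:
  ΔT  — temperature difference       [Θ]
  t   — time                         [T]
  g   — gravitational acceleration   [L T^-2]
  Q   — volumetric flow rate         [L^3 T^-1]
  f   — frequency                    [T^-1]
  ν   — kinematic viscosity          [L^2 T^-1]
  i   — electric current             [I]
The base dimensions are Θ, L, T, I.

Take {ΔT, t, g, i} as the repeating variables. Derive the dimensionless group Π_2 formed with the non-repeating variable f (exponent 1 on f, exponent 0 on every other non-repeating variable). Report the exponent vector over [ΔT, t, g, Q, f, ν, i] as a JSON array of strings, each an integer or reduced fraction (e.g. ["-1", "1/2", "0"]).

Exponent matrix [Θ,L,T,I] × [ΔT,t,g,Q,f,ν,i]:
  Θ: [ 1  0  0  0  0  0  0]
  L: [ 0  0  1  3  0  2  0]
  T: [ 0  1 -2 -1 -1 -1  0]
  I: [ 0  0  0  0  0  0  1]
Echelon form has 4 nonzero rows (pivots: ΔT,t,g,i)
Pivot set = {ΔT,t,g,i}, free = {Q,f,ν}
RREF:
  r0: [   1    0    0    0    0    0    0]
  r1: [   0    1    0    5   -1    3    0]
  r2: [   0    0    1    3    0    2    0]
  r3: [   0    0    0    0    0    0    1]
Fix exponent of f at 1, Q at 0, ν at 0; solve each RREF row for its pivot's exponent:
  r0: exp(ΔT) + (0)·1 = 0 ⇒ exp(ΔT) = 0
  r1: exp(t) + (-1)·1 = 0 ⇒ exp(t) = 1
  r2: exp(g) + (0)·1 = 0 ⇒ exp(g) = 0
  r3: exp(i) + (0)·1 = 0 ⇒ exp(i) = 0
Π_2 = t · f

["0", "1", "0", "0", "1", "0", "0"]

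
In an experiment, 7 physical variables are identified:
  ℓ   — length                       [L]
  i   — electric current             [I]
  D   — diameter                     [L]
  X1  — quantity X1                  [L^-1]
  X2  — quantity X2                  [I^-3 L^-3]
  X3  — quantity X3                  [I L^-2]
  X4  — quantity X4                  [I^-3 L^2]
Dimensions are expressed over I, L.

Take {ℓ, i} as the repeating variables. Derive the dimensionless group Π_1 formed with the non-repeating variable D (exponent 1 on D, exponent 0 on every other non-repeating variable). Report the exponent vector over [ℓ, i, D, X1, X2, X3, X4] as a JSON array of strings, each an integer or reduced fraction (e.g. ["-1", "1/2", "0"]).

Dimensional matrix (I×L by ℓ×i×D×X1×X2×X3×X4):
  I: [ 0  1  0  0 -3  1 -3]
  L: [ 1  0  1 -1 -3 -2  2]
RREF → pivots at {ℓ,i} ⇒ r = 2
Pivot set = {ℓ,i}, free = {D,X1,X2,X3,X4}
RREF:
  r0: [   1    0    1   -1   -3   -2    2]
  r1: [   0    1    0    0   -3    1   -3]
Fix exponent of D at 1, X1 at 0, X2 at 0, X3 at 0, X4 at 0; solve each RREF row for its pivot's exponent:
  r0: exp(ℓ) + (1)·1 = 0 ⇒ exp(ℓ) = -1
  r1: exp(i) + (0)·1 = 0 ⇒ exp(i) = 0
Π_1 = ℓ^-1 · D

["-1", "0", "1", "0", "0", "0", "0"]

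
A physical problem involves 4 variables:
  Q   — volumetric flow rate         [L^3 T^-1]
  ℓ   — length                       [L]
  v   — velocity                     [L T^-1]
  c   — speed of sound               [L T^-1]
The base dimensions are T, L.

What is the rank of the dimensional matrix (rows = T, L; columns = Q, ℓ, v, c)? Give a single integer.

Write exponents as rows T,L / cols Q,ℓ,v,c:
  T: [-1  0 -1 -1]
  L: [ 3  1  1  1]
RREF → pivots at {Q,ℓ} ⇒ r = 2

2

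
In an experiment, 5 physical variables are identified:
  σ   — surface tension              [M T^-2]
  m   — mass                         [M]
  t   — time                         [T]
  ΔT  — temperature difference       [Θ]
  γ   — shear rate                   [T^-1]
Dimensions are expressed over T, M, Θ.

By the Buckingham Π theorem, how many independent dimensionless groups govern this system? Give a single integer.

2

Dimensional matrix (T×M×Θ by σ×m×t×ΔT×γ):
  T: [-2  0  1  0 -1]
  M: [ 1  1  0  0  0]
  Θ: [ 0  0  0  1  0]
RREF → pivots at {σ,m,ΔT} ⇒ r = 3
Π count = n − r = 5 − 3 = 2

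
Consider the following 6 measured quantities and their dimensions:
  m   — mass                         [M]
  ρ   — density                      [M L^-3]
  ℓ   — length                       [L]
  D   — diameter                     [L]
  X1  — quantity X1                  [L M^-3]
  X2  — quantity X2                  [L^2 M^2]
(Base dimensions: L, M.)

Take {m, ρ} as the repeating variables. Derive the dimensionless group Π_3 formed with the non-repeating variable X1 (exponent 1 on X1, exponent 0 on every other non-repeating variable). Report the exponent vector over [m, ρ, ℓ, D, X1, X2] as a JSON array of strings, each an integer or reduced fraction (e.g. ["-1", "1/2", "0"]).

["8/3", "1/3", "0", "0", "1", "0"]

Dimensional matrix (L×M by m×ρ×ℓ×D×X1×X2):
  L: [ 0 -3  1  1  1  2]
  M: [ 1  1  0  0 -3  2]
RREF → pivots at {m,ρ} ⇒ r = 2
Repeat: m,ρ; free: ℓ,D,X1,X2
RREF:
  r0: [   1    0  1/3  1/3 -8/3  8/3]
  r1: [   0    1 -1/3 -1/3 -1/3 -2/3]
Fix exponent of X1 at 1, ℓ at 0, D at 0, X2 at 0; solve each RREF row for its pivot's exponent:
  r0: exp(m) + (-8/3)·1 = 0 ⇒ exp(m) = 8/3
  r1: exp(ρ) + (-1/3)·1 = 0 ⇒ exp(ρ) = 1/3
Π_3 = m^(8/3) · ρ^(1/3) · X1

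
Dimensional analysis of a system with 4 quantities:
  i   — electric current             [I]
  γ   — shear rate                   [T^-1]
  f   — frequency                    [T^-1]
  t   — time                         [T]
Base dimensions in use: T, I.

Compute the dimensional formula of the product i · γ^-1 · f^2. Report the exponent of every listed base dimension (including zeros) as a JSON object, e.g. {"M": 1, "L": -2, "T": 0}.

{"T": -1, "I": 1}

Write exponents as rows T,I / cols i,γ,f,t:
  T: [ 0 -1 -1  1]
  I: [ 1  0  0  0]
  [T]: (1)·0+(-1)·-1+(2)·-1 = -1
  [I]: (1)·1+(-1)·0+(2)·0 = 1
⇒ T^-1 I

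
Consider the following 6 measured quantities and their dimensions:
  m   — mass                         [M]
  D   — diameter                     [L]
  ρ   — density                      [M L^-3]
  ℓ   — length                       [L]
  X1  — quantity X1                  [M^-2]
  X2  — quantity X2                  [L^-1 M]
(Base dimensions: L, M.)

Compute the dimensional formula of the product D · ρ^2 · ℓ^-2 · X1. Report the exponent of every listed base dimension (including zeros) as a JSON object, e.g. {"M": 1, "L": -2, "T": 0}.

Dimensional matrix (L×M by m×D×ρ×ℓ×X1×X2):
  L: [ 0  1 -3  1  0 -1]
  M: [ 1  0  1  0 -2  1]
  [L]: (1)·1+(2)·-3+(-2)·1+(1)·0 = -7
  [M]: (1)·0+(2)·1+(-2)·0+(1)·-2 = 0
⇒ L^-7

{"L": -7, "M": 0}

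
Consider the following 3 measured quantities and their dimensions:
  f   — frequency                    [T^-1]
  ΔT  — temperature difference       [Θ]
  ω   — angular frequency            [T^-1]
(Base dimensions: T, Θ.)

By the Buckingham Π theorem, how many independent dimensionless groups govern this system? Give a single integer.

1

Exponent matrix [T,Θ] × [f,ΔT,ω]:
  T: [-1  0 -1]
  Θ: [ 0  1  0]
Row reduction gives pivot columns f,ΔT; rank = 2
3 vars − rank 2 = 1 Π group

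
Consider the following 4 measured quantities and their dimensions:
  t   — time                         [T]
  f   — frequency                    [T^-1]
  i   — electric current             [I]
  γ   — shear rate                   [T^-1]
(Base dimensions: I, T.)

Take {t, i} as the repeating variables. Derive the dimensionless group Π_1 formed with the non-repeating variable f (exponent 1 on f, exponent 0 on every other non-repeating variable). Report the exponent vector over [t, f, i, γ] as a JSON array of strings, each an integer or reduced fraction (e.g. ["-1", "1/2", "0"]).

["1", "1", "0", "0"]

Write exponents as rows I,T / cols t,f,i,γ:
  I: [ 0  0  1  0]
  T: [ 1 -1  0 -1]
RREF → pivots at {t,i} ⇒ r = 2
Pivot set = {t,i}, free = {f,γ}
RREF:
  r0: [   1   -1    0   -1]
  r1: [   0    0    1    0]
Fix exponent of f at 1, γ at 0; solve each RREF row for its pivot's exponent:
  r0: exp(t) + (-1)·1 = 0 ⇒ exp(t) = 1
  r1: exp(i) + (0)·1 = 0 ⇒ exp(i) = 0
Π_1 = t · f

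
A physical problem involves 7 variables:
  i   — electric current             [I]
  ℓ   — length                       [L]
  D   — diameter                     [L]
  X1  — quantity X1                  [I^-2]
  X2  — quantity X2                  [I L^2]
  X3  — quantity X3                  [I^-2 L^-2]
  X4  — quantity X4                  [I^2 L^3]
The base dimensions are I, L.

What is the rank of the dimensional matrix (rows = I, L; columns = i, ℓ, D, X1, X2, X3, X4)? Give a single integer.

2

Exponent matrix [I,L] × [i,ℓ,D,X1,X2,X3,X4]:
  I: [ 1  0  0 -2  1 -2  2]
  L: [ 0  1  1  0  2 -2  3]
Row reduction gives pivot columns i,ℓ; rank = 2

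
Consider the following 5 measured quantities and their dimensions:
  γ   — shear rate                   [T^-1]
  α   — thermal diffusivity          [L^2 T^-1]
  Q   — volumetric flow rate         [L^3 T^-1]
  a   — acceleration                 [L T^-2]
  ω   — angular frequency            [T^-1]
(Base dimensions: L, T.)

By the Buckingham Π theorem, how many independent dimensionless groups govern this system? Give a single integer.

Dimensional matrix (L×T by γ×α×Q×a×ω):
  L: [ 0  2  3  1  0]
  T: [-1 -1 -1 -2 -1]
Row reduction gives pivot columns γ,α; rank = 2
Π count = n − r = 5 − 2 = 3

3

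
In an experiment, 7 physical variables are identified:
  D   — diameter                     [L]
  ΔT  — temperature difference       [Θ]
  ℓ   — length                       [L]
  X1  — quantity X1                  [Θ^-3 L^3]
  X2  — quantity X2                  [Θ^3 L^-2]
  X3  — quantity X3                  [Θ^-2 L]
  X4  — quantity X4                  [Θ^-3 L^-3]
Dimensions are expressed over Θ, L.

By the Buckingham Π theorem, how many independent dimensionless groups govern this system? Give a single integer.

5

Dimensional matrix (Θ×L by D×ΔT×ℓ×X1×X2×X3×X4):
  Θ: [ 0  1  0 -3  3 -2 -3]
  L: [ 1  0  1  3 -2  1 -3]
Row reduction gives pivot columns D,ΔT; rank = 2
Π count = n − r = 7 − 2 = 5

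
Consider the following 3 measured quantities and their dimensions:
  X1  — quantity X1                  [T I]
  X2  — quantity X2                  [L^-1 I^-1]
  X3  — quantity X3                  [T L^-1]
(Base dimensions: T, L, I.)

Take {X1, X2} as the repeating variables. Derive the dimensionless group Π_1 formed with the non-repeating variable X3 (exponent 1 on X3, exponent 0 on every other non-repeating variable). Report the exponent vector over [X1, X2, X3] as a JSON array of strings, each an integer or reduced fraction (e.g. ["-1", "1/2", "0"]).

["-1", "-1", "1"]

Dimensional matrix (T×L×I by X1×X2×X3):
  T: [ 1  0  1]
  L: [ 0 -1 -1]
  I: [ 1 -1  0]
Row reduction gives pivot columns X1,X2; rank = 2
Pivot set = {X1,X2}, free = {X3}
RREF:
  r0: [   1    0    1]
  r1: [   0    1    1]
  r2: [   0    0    0]
Fix exponent of X3 at 1; solve each RREF row for its pivot's exponent:
  r0: exp(X1) + (1)·1 = 0 ⇒ exp(X1) = -1
  r1: exp(X2) + (1)·1 = 0 ⇒ exp(X2) = -1
Π_1 = X1^-1 · X2^-1 · X3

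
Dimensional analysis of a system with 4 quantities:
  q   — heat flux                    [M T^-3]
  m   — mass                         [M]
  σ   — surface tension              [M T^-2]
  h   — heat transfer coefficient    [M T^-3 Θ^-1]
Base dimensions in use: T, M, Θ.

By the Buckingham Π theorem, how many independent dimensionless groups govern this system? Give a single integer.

1

Dimensional matrix (T×M×Θ by q×m×σ×h):
  T: [-3  0 -2 -3]
  M: [ 1  1  1  1]
  Θ: [ 0  0  0 -1]
Row reduction gives pivot columns q,m,h; rank = 3
n=4, r=3 ⇒ 1 dimensionless group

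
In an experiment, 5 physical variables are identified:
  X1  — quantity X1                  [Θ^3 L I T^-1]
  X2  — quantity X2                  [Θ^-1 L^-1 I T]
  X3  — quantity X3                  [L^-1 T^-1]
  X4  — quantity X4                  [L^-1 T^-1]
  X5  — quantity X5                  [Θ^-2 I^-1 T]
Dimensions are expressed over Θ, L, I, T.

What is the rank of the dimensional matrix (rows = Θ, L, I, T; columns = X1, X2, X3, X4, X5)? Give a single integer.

3

Write exponents as rows Θ,L,I,T / cols X1,X2,X3,X4,X5:
  Θ: [ 3 -1  0  0 -2]
  L: [ 1 -1 -1 -1  0]
  I: [ 1  1  0  0 -1]
  T: [-1  1 -1 -1  1]
Row reduction gives pivot columns X1,X2,X3; rank = 3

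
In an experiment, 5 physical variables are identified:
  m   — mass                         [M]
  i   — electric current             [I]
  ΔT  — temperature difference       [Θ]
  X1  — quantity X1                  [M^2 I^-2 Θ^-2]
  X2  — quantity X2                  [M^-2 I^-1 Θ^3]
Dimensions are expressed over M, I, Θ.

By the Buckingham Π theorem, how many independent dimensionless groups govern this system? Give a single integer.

Exponent matrix [M,I,Θ] × [m,i,ΔT,X1,X2]:
  M: [ 1  0  0  2 -2]
  I: [ 0  1  0 -2 -1]
  Θ: [ 0  0  1 -2  3]
Echelon form has 3 nonzero rows (pivots: m,i,ΔT)
5 vars − rank 3 = 2 Π groups

2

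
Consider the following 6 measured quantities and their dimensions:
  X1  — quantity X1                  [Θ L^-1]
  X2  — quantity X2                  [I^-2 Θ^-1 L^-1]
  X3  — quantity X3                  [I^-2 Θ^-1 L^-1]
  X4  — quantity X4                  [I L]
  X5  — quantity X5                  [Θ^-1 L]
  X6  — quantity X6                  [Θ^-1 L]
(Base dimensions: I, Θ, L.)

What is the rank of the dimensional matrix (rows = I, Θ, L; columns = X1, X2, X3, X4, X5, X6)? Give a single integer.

Write exponents as rows I,Θ,L / cols X1,X2,X3,X4,X5,X6:
  I: [ 0 -2 -2  1  0  0]
  Θ: [ 1 -1 -1  0 -1 -1]
  L: [-1 -1 -1  1  1  1]
Row reduction gives pivot columns X1,X2; rank = 2

2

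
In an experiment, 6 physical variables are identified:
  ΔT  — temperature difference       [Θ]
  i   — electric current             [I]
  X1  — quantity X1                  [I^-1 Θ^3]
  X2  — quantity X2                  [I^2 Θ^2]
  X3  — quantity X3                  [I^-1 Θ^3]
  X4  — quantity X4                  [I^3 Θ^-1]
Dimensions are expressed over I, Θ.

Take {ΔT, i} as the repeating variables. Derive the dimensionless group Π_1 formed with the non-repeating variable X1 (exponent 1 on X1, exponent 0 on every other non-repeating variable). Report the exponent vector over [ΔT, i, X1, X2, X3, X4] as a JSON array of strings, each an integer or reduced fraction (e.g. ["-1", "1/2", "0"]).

Write exponents as rows I,Θ / cols ΔT,i,X1,X2,X3,X4:
  I: [ 0  1 -1  2 -1  3]
  Θ: [ 1  0  3  2  3 -1]
Row reduction gives pivot columns ΔT,i; rank = 2
Repeat: ΔT,i; free: X1,X2,X3,X4
RREF:
  r0: [   1    0    3    2    3   -1]
  r1: [   0    1   -1    2   -1    3]
Fix exponent of X1 at 1, X2 at 0, X3 at 0, X4 at 0; solve each RREF row for its pivot's exponent:
  r0: exp(ΔT) + (3)·1 = 0 ⇒ exp(ΔT) = -3
  r1: exp(i) + (-1)·1 = 0 ⇒ exp(i) = 1
Π_1 = ΔT^-3 · i · X1

["-3", "1", "1", "0", "0", "0"]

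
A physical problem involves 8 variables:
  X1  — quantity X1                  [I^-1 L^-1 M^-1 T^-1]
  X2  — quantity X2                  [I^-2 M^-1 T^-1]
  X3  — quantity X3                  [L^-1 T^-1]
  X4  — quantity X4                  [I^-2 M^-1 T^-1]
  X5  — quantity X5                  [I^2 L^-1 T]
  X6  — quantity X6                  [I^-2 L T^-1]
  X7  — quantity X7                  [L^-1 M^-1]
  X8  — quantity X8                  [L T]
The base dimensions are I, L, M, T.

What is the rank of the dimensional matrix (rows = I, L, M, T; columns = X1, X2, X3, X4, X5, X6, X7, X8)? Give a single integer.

3

Write exponents as rows I,L,M,T / cols X1,X2,X3,X4,X5,X6,X7,X8:
  I: [-1 -2  0 -2  2 -2  0  0]
  L: [-1  0 -1  0 -1  1 -1  1]
  M: [-1 -1  0 -1  0  0 -1  0]
  T: [-1 -1 -1 -1  1 -1  0  1]
RREF → pivots at {X1,X2,X3} ⇒ r = 3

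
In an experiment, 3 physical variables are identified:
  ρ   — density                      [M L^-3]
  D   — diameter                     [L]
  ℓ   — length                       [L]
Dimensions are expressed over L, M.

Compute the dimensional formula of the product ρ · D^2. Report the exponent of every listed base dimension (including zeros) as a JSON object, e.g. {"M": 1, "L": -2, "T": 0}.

{"L": -1, "M": 1}

Write exponents as rows L,M / cols ρ,D,ℓ:
  L: [-3  1  1]
  M: [ 1  0  0]
  [L]: (1)·-3+(2)·1 = -1
  [M]: (1)·1+(2)·0 = 1
⇒ L^-1 M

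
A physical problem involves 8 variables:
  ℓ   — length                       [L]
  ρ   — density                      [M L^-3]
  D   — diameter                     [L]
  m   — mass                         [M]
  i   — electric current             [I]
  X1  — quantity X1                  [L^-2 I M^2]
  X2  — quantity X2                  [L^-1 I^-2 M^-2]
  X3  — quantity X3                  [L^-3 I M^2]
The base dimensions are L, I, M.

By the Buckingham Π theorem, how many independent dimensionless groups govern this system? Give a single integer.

Write exponents as rows L,I,M / cols ℓ,ρ,D,m,i,X1,X2,X3:
  L: [ 1 -3  1  0  0 -2 -1 -3]
  I: [ 0  0  0  0  1  1 -2  1]
  M: [ 0  1  0  1  0  2 -2  2]
Echelon form has 3 nonzero rows (pivots: ℓ,ρ,i)
8 vars − rank 3 = 5 Π groups

5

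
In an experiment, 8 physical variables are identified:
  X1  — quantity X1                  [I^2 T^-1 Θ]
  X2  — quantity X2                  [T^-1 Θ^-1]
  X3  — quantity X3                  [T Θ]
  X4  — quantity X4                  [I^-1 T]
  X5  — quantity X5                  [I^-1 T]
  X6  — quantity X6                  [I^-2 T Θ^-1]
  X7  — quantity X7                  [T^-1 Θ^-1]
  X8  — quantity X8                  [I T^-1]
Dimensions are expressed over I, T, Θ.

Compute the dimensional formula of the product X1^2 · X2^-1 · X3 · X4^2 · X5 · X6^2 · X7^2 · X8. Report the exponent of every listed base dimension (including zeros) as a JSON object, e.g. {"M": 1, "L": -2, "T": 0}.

{"I": -2, "T": 2, "Θ": 0}

Exponent matrix [I,T,Θ] × [X1,X2,X3,X4,X5,X6,X7,X8]:
  I: [ 2  0  0 -1 -1 -2  0  1]
  T: [-1 -1  1  1  1  1 -1 -1]
  Θ: [ 1 -1  1  0  0 -1 -1  0]
  [I]: (2)·2+(-1)·0+(1)·0+(2)·-1+(1)·-1+(2)·-2+(2)·0+(1)·1 = -2
  [T]: (2)·-1+(-1)·-1+(1)·1+(2)·1+(1)·1+(2)·1+(2)·-1+(1)·-1 = 2
  [Θ]: (2)·1+(-1)·-1+(1)·1+(2)·0+(1)·0+(2)·-1+(2)·-1+(1)·0 = 0
⇒ I^-2 T^2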